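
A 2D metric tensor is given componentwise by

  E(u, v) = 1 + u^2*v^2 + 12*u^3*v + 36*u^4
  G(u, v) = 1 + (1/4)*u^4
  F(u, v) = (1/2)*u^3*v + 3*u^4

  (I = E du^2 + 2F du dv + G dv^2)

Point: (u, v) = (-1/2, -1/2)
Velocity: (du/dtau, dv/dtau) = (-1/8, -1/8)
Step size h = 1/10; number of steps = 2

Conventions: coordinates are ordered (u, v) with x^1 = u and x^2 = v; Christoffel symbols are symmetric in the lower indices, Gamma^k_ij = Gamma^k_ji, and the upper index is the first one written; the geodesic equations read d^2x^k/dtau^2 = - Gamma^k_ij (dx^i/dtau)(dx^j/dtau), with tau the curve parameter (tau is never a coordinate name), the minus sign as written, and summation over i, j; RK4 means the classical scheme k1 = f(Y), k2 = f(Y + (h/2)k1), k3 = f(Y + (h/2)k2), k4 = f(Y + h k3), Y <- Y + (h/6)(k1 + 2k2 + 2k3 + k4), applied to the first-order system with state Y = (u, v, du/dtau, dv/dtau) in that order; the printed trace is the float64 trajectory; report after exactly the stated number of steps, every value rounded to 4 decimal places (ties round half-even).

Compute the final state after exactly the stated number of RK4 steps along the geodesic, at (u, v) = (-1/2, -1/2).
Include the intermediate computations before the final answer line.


f(Y) = (du/dtau, dv/dtau, -Gamma^u_ij Y'^i Y'^j, -Gamma^v_ij Y'^i Y'^j) with the Gammas evaluated at the stage position; h = 0.100000; intermediate values shown to 6 dp
step 0: u = -0.5000, v = -0.5000, du/dtau = -0.1250, dv/dtau = -0.1250
step 1:
  k1: at (u, v) = (-0.500000, -0.500000), (du/dtau, dv/dtau) = (-0.125000, -0.125000); Gamma_uuu = -2.789272, Gamma_uuv = -0.214559, Gamma_uvv = 0.000000, Gamma_vuu = -0.199234, Gamma_vuv = -0.015326, Gamma_vvv = 0.000000; k1 = (-0.125000, -0.125000, 0.050287, 0.003592)
  k2: at (u, v) = (-0.506250, -0.506250), (du/dtau, dv/dtau) = (-0.122486, -0.124820); Gamma_uuu = -2.787977, Gamma_uuv = -0.214460, Gamma_uvv = 0.000000, Gamma_vuu = -0.199141, Gamma_vuv = -0.015319, Gamma_vvv = 0.000000; k2 = (-0.122486, -0.124820, 0.048385, 0.003456)
  k3: at (u, v) = (-0.506124, -0.506241), (du/dtau, dv/dtau) = (-0.122581, -0.124827); Gamma_uuu = -2.788016, Gamma_uuv = -0.214459, Gamma_uvv = 0.000000, Gamma_vuu = -0.199137, Gamma_vuv = -0.015318, Gamma_vvv = 0.000000; k3 = (-0.122581, -0.124827, 0.048456, 0.003461)
  k4: at (u, v) = (-0.512258, -0.512483), (du/dtau, dv/dtau) = (-0.120154, -0.124654); Gamma_uuu = -2.785598, Gamma_uuv = -0.214270, Gamma_uvv = 0.000000, Gamma_vuu = -0.198959, Gamma_vuv = -0.015304, Gamma_vvv = 0.000000; k4 = (-0.120154, -0.124654, 0.046634, 0.003331)
  Y <- Y + (h/6)(k1 + 2k2 + 2k3 + k4): u = -0.5123, v = -0.5125, du/dtau = -0.1202, dv/dtau = -0.1247
step 2:
  k1: at (u, v) = (-0.512255, -0.512482), (du/dtau, dv/dtau) = (-0.120157, -0.124654); Gamma_uuu = -2.785599, Gamma_uuv = -0.214270, Gamma_uvv = 0.000000, Gamma_vuu = -0.198959, Gamma_vuv = -0.015304, Gamma_vvv = 0.000000; k1 = (-0.120157, -0.124654, 0.046636, 0.003331)
  k2: at (u, v) = (-0.518263, -0.518715), (du/dtau, dv/dtau) = (-0.117825, -0.124488); Gamma_uuu = -2.782175, Gamma_uuv = -0.213999, Gamma_uvv = 0.000000, Gamma_vuu = -0.198702, Gamma_vuv = -0.015284, Gamma_vvv = 0.000000; k2 = (-0.117825, -0.124488, 0.044902, 0.003207)
  k3: at (u, v) = (-0.518146, -0.518707), (du/dtau, dv/dtau) = (-0.117912, -0.124494); Gamma_uuu = -2.782249, Gamma_uuv = -0.214001, Gamma_uvv = 0.000000, Gamma_vuu = -0.198701, Gamma_vuv = -0.015283, Gamma_vvv = 0.000000; k3 = (-0.117912, -0.124494, 0.044965, 0.003211)
  k4: at (u, v) = (-0.524046, -0.524932), (du/dtau, dv/dtau) = (-0.115660, -0.124333); Gamma_uuu = -2.777947, Gamma_uuv = -0.213660, Gamma_uvv = 0.000000, Gamma_vuu = -0.198377, Gamma_vuv = -0.015258, Gamma_vvv = 0.000000; k4 = (-0.115660, -0.124333, 0.043306, 0.003093)
  Y <- Y + (h/6)(k1 + 2k2 + 2k3 + k4): u = -0.5240, v = -0.5249, du/dtau = -0.1157, dv/dtau = -0.1243

Answer: u = -0.5240, v = -0.5249, du/dtau = -0.1157, dv/dtau = -0.1243


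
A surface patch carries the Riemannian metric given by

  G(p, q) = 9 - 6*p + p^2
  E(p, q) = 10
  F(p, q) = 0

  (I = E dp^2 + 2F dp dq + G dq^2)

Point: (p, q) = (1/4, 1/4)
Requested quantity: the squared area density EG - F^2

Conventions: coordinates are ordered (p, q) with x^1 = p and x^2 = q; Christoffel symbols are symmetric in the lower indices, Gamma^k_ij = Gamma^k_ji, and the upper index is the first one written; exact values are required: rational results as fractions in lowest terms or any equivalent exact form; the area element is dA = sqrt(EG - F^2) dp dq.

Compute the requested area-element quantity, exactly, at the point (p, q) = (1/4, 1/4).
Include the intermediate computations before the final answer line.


E = 10, F = 0, G = 121/16; EG - F^2 = 605/8

Answer: EG - F^2 = 605/8


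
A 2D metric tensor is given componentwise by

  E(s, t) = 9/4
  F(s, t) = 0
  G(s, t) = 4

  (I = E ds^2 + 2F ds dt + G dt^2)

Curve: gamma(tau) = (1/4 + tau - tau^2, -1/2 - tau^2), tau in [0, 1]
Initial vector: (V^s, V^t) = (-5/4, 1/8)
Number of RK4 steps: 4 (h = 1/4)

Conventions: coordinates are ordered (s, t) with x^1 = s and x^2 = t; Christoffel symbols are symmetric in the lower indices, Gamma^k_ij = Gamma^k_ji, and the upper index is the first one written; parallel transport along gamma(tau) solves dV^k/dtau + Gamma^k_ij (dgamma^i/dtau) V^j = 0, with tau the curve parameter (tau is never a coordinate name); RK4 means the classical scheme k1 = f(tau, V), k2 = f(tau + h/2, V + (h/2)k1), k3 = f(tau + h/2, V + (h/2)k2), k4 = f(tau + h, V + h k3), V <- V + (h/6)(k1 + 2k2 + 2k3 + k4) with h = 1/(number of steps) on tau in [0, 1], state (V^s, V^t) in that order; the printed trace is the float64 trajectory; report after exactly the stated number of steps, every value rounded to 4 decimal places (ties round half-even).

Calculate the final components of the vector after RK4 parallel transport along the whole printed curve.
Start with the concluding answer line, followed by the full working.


Answer: V^s = -1.2500, V^t = 0.1250

gamma'(tau) = (1 - 2*tau, -2*tau); f(tau, V)^k = -Gamma^k_ij(gamma(tau)) gamma'^i(tau) V^j; h = 1/4; intermediate values shown to 6 dp
curve data and Christoffel symbols at the stage parameters:
  tau = 0.000000: gamma = (0.250000, -0.500000), gamma' = (1.000000, 0.000000); Gamma_sss = 0.000000, Gamma_sst = 0.000000, Gamma_stt = 0.000000, Gamma_tss = 0.000000, Gamma_tst = 0.000000, Gamma_ttt = 0.000000
  tau = 0.125000: gamma = (0.359375, -0.515625), gamma' = (0.750000, -0.250000); Gamma_sss = 0.000000, Gamma_sst = 0.000000, Gamma_stt = 0.000000, Gamma_tss = 0.000000, Gamma_tst = 0.000000, Gamma_ttt = 0.000000
  tau = 0.250000: gamma = (0.437500, -0.562500), gamma' = (0.500000, -0.500000); Gamma_sss = 0.000000, Gamma_sst = 0.000000, Gamma_stt = 0.000000, Gamma_tss = 0.000000, Gamma_tst = 0.000000, Gamma_ttt = 0.000000
  tau = 0.375000: gamma = (0.484375, -0.640625), gamma' = (0.250000, -0.750000); Gamma_sss = 0.000000, Gamma_sst = 0.000000, Gamma_stt = 0.000000, Gamma_tss = 0.000000, Gamma_tst = 0.000000, Gamma_ttt = 0.000000
  tau = 0.500000: gamma = (0.500000, -0.750000), gamma' = (0.000000, -1.000000); Gamma_sss = 0.000000, Gamma_sst = 0.000000, Gamma_stt = 0.000000, Gamma_tss = 0.000000, Gamma_tst = 0.000000, Gamma_ttt = 0.000000
  tau = 0.625000: gamma = (0.484375, -0.890625), gamma' = (-0.250000, -1.250000); Gamma_sss = 0.000000, Gamma_sst = 0.000000, Gamma_stt = 0.000000, Gamma_tss = 0.000000, Gamma_tst = 0.000000, Gamma_ttt = 0.000000
  tau = 0.750000: gamma = (0.437500, -1.062500), gamma' = (-0.500000, -1.500000); Gamma_sss = 0.000000, Gamma_sst = 0.000000, Gamma_stt = 0.000000, Gamma_tss = 0.000000, Gamma_tst = 0.000000, Gamma_ttt = 0.000000
  tau = 0.875000: gamma = (0.359375, -1.265625), gamma' = (-0.750000, -1.750000); Gamma_sss = 0.000000, Gamma_sst = 0.000000, Gamma_stt = 0.000000, Gamma_tss = 0.000000, Gamma_tst = 0.000000, Gamma_ttt = 0.000000
  tau = 1.000000: gamma = (0.250000, -1.500000), gamma' = (-1.000000, -2.000000); Gamma_sss = 0.000000, Gamma_sst = 0.000000, Gamma_stt = 0.000000, Gamma_tss = 0.000000, Gamma_tst = 0.000000, Gamma_ttt = 0.000000
step 0: V^s = -1.2500, V^t = 0.1250
step 1: k1 = (0.000000, 0.000000), k2 = (0.000000, 0.000000), k3 = (0.000000, 0.000000), k4 = (0.000000, 0.000000); V <- V + (h/6)(k1 + 2k2 + 2k3 + k4): V^s = -1.2500, V^t = 0.1250
step 2: k1 = (0.000000, 0.000000), k2 = (0.000000, 0.000000), k3 = (0.000000, 0.000000), k4 = (0.000000, 0.000000); V <- V + (h/6)(k1 + 2k2 + 2k3 + k4): V^s = -1.2500, V^t = 0.1250
step 3: k1 = (0.000000, 0.000000), k2 = (0.000000, 0.000000), k3 = (0.000000, 0.000000), k4 = (0.000000, 0.000000); V <- V + (h/6)(k1 + 2k2 + 2k3 + k4): V^s = -1.2500, V^t = 0.1250
step 4: k1 = (0.000000, 0.000000), k2 = (0.000000, 0.000000), k3 = (0.000000, 0.000000), k4 = (0.000000, 0.000000); V <- V + (h/6)(k1 + 2k2 + 2k3 + k4): V^s = -1.2500, V^t = 0.1250


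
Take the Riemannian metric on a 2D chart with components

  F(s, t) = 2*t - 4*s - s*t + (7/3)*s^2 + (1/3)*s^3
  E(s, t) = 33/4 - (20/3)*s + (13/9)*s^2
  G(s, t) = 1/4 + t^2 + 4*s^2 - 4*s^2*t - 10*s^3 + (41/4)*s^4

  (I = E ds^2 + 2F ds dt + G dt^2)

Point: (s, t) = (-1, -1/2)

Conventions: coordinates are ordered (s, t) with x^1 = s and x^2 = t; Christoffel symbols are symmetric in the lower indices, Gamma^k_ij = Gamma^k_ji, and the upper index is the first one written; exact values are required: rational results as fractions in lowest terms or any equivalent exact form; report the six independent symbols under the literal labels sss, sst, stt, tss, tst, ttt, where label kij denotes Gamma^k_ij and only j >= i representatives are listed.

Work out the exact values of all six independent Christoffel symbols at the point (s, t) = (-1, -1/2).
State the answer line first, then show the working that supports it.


Answer: Gamma_sss = -13760/60107, Gamma_sst = 26892/60107, Gamma_stt = 173034/60107, Gamma_tss = -41366/180321, Gamma_tst = -97774/60107, Gamma_ttt = -34726/60107

E = 589/36, F = 9/2, G = 107/4 at the point
E_s = -86/9, E_t = 0, F_s = -43/6, F_t = 3, G_s = -83, G_t = -5
EG - F^2 = 60107/144;  g^inv = (144/60107) * [[107/4, -9/2], [-9/2, 589/36]]
first-kind symbols [ij,l] = (1/2)(d_i g_jl + d_j g_il - d_l g_ij): [ss,s] = E_s/2 = -43/9, [ss,t] = F_s - E_t/2 = -43/6, [st,s] = E_t/2 = 0, [st,t] = G_s/2 = -83/2, [tt,s] = F_t - G_s/2 = 89/2, [tt,t] = G_t/2 = -5/2
Gamma^s_ij = (G*[ij,s] - F*[ij,t])/(EG - F^2), Gamma^t_ij = (E*[ij,t] - F*[ij,s])/(EG - F^2)


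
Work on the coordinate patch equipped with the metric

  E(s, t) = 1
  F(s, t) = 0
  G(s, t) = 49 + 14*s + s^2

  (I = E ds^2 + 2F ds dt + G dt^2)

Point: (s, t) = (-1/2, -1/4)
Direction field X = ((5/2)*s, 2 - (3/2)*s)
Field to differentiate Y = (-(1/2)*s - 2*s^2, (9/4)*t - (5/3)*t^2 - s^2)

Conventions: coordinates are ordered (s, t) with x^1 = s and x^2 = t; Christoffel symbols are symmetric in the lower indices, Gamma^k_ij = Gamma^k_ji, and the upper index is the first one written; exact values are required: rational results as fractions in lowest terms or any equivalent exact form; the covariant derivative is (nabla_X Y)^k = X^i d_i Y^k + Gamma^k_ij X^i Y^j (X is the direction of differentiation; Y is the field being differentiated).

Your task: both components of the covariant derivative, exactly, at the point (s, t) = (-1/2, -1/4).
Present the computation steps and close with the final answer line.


E = 1, F = 0, G = 169/4 at the point
E_s = 0, E_t = 0, F_s = 0, F_t = 0, G_s = 13, G_t = 0
EG - F^2 = 169/4;  g^inv = (4/169) * [[169/4, 0], [0, 1]]
first-kind symbols [ij,l] = (1/2)(d_i g_jl + d_j g_il - d_l g_ij): [ss,s] = E_s/2 = 0, [ss,t] = F_s - E_t/2 = 0, [st,s] = E_t/2 = 0, [st,t] = G_s/2 = 13/2, [tt,s] = F_t - G_s/2 = -13/2, [tt,t] = G_t/2 = 0
Gamma^s_ij = (G*[ij,s] - F*[ij,t])/(EG - F^2), Gamma^t_ij = (E*[ij,t] - F*[ij,s])/(EG - F^2)
Gamma_sss = 0, Gamma_sst = 0, Gamma_stt = -13/2, Gamma_tss = 0, Gamma_tst = 2/13, Gamma_ttt = 0
X = (-5/4, 11/4), Y = (-1/4, -11/12) at the point

Answer: (nabla_X Y)^s = 1393/96, (nabla_X Y)^t = 4555/624


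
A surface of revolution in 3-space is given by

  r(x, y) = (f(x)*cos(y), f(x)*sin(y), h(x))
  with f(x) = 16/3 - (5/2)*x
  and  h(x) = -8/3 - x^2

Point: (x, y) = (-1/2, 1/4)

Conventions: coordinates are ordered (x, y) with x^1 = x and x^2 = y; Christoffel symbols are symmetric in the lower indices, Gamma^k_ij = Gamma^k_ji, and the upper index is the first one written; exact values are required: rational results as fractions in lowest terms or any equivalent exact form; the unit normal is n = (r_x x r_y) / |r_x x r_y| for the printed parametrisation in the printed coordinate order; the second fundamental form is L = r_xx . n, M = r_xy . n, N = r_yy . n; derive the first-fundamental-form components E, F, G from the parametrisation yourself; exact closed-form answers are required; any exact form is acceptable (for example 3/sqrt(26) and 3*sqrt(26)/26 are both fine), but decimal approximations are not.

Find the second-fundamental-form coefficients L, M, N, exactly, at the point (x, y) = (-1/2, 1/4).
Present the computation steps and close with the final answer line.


f = 79/12, f' = -5/2, f'' = 0, h' = 1, h'' = -2
E = 29/4, F = 0, G = 6241/144; answer radicand W^2 = 29/4
unnormalised second-form numerators: l = 5, m = 0, n = 79/12; L = l/sqrt(29/4), and similarly M = m/sqrt(W^2), N = n/sqrt(W^2)

Answer: L = 10*sqrt(29)/29, M = 0, N = 79*sqrt(29)/174


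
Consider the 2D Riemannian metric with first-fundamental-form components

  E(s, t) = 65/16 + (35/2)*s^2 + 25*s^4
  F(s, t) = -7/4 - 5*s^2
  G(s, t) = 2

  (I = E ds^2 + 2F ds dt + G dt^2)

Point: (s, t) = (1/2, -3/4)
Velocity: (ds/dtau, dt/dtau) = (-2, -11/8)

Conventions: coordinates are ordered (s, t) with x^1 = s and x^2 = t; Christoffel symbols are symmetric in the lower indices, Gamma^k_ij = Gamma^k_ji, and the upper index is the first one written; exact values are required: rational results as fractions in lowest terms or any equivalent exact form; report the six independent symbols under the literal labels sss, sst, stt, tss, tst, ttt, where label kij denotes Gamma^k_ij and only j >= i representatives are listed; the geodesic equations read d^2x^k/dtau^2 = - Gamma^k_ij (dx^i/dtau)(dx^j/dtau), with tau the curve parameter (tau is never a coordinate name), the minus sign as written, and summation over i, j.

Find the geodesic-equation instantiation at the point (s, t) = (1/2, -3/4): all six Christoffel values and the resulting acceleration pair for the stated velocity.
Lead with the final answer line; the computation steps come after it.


Answer: Gamma_sss = 15/11, Gamma_sst = 0, Gamma_stt = 0, Gamma_tss = -5/11, Gamma_tst = 0, Gamma_ttt = 0; accelerations (d^2s/dtau^2, d^2t/dtau^2) = (-60/11, 20/11)

E = 10, F = -3, G = 2 at the point
E_s = 30, E_t = 0, F_s = -5, F_t = 0, G_s = 0, G_t = 0
EG - F^2 = 11;  g^inv = (1/11) * [[2, 3], [3, 10]]
first-kind symbols [ij,l] = (1/2)(d_i g_jl + d_j g_il - d_l g_ij): [ss,s] = E_s/2 = 15, [ss,t] = F_s - E_t/2 = -5, [st,s] = E_t/2 = 0, [st,t] = G_s/2 = 0, [tt,s] = F_t - G_s/2 = 0, [tt,t] = G_t/2 = 0
Gamma^s_ij = (G*[ij,s] - F*[ij,t])/(EG - F^2), Gamma^t_ij = (E*[ij,t] - F*[ij,s])/(EG - F^2)
Gamma_sss = 15/11, Gamma_sst = 0, Gamma_stt = 0, Gamma_tss = -5/11, Gamma_tst = 0, Gamma_ttt = 0
d^2s/dtau^2 = -(Gamma_sss*(-2)^2 + 2*Gamma_sst*(-2)*(-11/8) + Gamma_stt*(-11/8)^2) = -60/11
d^2t/dtau^2 = -(Gamma_tss*(-2)^2 + 2*Gamma_tst*(-2)*(-11/8) + Gamma_ttt*(-11/8)^2) = 20/11


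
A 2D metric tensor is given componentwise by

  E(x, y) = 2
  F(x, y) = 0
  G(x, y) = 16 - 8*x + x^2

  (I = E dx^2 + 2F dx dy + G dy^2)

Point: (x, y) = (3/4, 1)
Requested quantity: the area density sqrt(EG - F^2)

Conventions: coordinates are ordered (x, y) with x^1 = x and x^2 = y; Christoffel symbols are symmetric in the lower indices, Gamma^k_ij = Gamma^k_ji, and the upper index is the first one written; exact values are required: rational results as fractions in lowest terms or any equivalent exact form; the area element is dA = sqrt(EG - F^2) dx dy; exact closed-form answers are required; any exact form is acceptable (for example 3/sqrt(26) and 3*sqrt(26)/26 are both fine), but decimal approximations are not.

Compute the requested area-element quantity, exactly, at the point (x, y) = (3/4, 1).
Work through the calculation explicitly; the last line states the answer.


E = 2, F = 0, G = 169/16; EG - F^2 = 169/8

Answer: sqrt(EG - F^2) = 13*sqrt(2)/4


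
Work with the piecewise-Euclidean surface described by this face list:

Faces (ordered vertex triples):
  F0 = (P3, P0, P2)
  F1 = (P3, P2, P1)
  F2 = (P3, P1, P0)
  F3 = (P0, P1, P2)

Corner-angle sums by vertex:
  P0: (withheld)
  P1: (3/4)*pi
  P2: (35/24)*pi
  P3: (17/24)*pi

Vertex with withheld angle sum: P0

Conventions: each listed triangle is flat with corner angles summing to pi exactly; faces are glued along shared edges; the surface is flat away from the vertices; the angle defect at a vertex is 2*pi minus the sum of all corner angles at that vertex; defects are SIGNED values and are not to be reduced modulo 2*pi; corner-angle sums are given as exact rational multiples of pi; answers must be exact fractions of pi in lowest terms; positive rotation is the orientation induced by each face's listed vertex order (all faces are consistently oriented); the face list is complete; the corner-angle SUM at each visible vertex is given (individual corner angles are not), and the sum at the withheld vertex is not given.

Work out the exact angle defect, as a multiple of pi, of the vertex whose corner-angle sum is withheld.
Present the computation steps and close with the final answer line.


V = 4, E = 6, F = 4; chi = V - E + F = 2
Gauss-Bonnet: total defect = 2*pi*chi = 4*pi; visible defects sum to (37/12)*pi

Answer: defect(P0) = (11/12)*pi


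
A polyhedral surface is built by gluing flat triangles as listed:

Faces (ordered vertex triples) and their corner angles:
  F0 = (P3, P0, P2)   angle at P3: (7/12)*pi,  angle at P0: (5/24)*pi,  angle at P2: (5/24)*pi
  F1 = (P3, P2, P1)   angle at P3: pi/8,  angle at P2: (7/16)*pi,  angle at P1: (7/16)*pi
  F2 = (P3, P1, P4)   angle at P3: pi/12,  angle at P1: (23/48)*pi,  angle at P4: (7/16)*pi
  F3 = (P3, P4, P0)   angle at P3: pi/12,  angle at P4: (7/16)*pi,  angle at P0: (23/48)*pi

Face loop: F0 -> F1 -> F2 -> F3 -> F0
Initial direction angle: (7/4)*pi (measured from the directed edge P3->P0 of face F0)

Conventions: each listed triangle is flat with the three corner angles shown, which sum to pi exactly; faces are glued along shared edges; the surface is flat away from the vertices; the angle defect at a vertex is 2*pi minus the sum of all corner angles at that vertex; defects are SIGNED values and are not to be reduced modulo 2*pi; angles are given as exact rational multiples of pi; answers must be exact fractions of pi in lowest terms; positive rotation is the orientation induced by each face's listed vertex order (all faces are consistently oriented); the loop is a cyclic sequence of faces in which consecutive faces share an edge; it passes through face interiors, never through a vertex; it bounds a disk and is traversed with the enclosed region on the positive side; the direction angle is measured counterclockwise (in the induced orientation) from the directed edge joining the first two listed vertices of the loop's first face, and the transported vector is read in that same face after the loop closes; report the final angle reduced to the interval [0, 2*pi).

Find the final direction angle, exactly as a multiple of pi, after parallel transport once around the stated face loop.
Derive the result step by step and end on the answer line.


enclosed vertex P3: corner angles sum to (7/8)*pi, defect = 2*pi - (7/8)*pi = (9/8)*pi
transport around the loop rotates by the sum of enclosed defects; add to the initial angle mod 2*pi
final angle = (7/4)*pi + (9/8)*pi = (7/8)*pi (mod 2*pi)

Answer: final direction angle = (7/8)*pi


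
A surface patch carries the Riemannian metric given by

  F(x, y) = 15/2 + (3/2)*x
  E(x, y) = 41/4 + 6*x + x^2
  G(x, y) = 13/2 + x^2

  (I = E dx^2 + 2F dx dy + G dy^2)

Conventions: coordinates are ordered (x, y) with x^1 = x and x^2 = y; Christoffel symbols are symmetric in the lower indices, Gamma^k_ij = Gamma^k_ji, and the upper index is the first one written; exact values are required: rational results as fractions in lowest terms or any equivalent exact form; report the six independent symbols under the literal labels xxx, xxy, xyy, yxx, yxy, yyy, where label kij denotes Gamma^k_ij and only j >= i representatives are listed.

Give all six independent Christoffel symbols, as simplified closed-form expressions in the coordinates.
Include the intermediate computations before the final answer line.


E = 41/4 + 6*x + x^2; F = 15/2 + (3/2)*x; G = 13/2 + x^2
Gamma^k_ij = (1/2) g^{kl} (d_i g_jl + d_j g_il - d_l g_ij), with g^inv = (1/(EG-F^2)) [[G, -F], [-F, E]]
first partials: E_x = 6 + 2*x, E_y = 0, F_x = 3/2, F_y = 0, G_x = 2*x, G_y = 0
D = EG - F^2 = 83/8 + (33/2)*x + (29/2)*x^2 + 6*x^3 + x^4
expanded: Gamma^x_xx = (G E_x - 2F F_x + F E_y)/(2D), Gamma^x_xy = (G E_y - F G_x)/(2D), Gamma^x_yy = (2G F_y - G G_x - F G_y)/(2D), Gamma^y_xx = (2E F_x - E E_y - F E_x)/(2D), Gamma^y_xy = (E G_x - F E_y)/(2D), Gamma^y_yy = (E G_y - 2F F_y + F G_x)/(2D); substitute and cancel common factors

Answer: Gamma_xxx = (8*x^3 + 24*x^2 + 34*x + 66)/(8*x^4 + 48*x^3 + 116*x^2 + 132*x + 83), Gamma_xxy = (-12*x^2 - 60*x)/(8*x^4 + 48*x^3 + 116*x^2 + 132*x + 83), Gamma_xyy = (-8*x^3 - 52*x)/(8*x^4 + 48*x^3 + 116*x^2 + 132*x + 83), Gamma_yxx = (-24*x - 57)/(8*x^4 + 48*x^3 + 116*x^2 + 132*x + 83), Gamma_yxy = (8*x^3 + 48*x^2 + 82*x)/(8*x^4 + 48*x^3 + 116*x^2 + 132*x + 83), Gamma_yyy = (12*x^2 + 60*x)/(8*x^4 + 48*x^3 + 116*x^2 + 132*x + 83)


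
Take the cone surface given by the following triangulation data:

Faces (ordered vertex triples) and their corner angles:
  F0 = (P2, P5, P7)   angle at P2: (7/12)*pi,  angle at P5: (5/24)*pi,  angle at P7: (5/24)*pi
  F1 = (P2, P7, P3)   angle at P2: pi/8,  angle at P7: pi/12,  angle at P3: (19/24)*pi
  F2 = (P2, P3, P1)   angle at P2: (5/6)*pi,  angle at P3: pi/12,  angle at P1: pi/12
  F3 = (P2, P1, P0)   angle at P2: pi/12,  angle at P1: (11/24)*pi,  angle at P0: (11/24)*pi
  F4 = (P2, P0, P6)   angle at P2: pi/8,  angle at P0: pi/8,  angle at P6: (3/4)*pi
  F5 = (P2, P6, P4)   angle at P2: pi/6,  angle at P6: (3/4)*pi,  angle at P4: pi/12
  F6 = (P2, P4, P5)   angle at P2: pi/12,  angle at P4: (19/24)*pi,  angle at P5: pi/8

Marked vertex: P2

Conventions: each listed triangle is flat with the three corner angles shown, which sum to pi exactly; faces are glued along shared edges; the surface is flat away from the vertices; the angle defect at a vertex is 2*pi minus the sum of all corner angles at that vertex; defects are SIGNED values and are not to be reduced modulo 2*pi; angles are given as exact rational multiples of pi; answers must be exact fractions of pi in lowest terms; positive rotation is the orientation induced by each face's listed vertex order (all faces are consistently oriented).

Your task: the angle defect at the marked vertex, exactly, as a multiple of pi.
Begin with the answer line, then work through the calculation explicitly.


Answer: defect(P2) = 0

Sum of corner angles at P2: 2*pi
defect = 2*pi - 2*pi


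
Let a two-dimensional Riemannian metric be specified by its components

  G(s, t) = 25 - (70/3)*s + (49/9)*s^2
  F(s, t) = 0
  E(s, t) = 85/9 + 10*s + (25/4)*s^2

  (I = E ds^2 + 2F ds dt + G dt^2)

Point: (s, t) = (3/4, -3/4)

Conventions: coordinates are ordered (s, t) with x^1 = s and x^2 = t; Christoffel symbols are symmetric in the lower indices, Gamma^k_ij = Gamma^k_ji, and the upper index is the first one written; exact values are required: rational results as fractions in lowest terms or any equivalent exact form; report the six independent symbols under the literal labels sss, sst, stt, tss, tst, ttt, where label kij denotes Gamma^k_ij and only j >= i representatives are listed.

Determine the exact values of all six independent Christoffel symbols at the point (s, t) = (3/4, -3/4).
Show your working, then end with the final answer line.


E = 11785/576, F = 0, G = 169/16 at the point
E_s = 155/8, E_t = 0, F_s = 0, F_t = 0, G_s = -91/6, G_t = 0
EG - F^2 = 1991665/9216;  g^inv = (9216/1991665) * [[169/16, 0], [0, 11785/576]]
first-kind symbols [ij,l] = (1/2)(d_i g_jl + d_j g_il - d_l g_ij): [ss,s] = E_s/2 = 155/16, [ss,t] = F_s - E_t/2 = 0, [st,s] = E_t/2 = 0, [st,t] = G_s/2 = -91/12, [tt,s] = F_t - G_s/2 = 91/12, [tt,t] = G_t/2 = 0
Gamma^s_ij = (G*[ij,s] - F*[ij,t])/(EG - F^2), Gamma^t_ij = (E*[ij,t] - F*[ij,s])/(EG - F^2)

Answer: Gamma_sss = 1116/2357, Gamma_sst = 0, Gamma_stt = 4368/11785, Gamma_tss = 0, Gamma_tst = -28/39, Gamma_ttt = 0


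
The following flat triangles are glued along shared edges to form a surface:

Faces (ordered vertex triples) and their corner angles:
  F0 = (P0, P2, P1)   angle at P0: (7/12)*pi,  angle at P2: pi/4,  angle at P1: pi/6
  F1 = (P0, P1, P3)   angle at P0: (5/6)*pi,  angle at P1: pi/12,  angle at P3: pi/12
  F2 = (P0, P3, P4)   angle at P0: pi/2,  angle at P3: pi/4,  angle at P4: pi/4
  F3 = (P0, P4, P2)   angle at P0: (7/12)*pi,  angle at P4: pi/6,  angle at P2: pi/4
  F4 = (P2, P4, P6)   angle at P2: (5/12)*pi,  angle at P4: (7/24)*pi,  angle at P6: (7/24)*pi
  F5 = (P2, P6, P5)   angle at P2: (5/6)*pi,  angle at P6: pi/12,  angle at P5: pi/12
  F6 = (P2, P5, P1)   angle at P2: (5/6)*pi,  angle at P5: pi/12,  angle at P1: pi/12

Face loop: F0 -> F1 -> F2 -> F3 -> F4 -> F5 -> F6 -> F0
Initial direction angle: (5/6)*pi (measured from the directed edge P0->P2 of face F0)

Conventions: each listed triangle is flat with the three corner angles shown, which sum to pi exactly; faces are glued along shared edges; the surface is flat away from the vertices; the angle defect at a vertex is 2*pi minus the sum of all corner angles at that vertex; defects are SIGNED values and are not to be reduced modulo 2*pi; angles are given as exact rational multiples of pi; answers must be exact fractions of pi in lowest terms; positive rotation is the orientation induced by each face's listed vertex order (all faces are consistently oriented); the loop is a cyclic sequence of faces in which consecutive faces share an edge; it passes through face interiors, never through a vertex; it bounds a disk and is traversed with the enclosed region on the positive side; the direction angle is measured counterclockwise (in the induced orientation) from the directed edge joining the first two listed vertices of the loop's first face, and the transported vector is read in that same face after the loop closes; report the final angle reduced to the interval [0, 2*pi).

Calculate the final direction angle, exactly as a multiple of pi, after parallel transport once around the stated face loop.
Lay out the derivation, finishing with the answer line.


enclosed vertex P0: corner angles sum to (5/2)*pi, defect = 2*pi - (5/2)*pi = -pi/2
enclosed vertex P2: corner angles sum to (31/12)*pi, defect = 2*pi - (31/12)*pi = (-7/12)*pi
holonomy = initial angle + sum of enclosed defects (mod 2*pi), positive in the induced orientation
final angle = (5/6)*pi - (13/12)*pi = (7/4)*pi (mod 2*pi)

Answer: final direction angle = (7/4)*pi


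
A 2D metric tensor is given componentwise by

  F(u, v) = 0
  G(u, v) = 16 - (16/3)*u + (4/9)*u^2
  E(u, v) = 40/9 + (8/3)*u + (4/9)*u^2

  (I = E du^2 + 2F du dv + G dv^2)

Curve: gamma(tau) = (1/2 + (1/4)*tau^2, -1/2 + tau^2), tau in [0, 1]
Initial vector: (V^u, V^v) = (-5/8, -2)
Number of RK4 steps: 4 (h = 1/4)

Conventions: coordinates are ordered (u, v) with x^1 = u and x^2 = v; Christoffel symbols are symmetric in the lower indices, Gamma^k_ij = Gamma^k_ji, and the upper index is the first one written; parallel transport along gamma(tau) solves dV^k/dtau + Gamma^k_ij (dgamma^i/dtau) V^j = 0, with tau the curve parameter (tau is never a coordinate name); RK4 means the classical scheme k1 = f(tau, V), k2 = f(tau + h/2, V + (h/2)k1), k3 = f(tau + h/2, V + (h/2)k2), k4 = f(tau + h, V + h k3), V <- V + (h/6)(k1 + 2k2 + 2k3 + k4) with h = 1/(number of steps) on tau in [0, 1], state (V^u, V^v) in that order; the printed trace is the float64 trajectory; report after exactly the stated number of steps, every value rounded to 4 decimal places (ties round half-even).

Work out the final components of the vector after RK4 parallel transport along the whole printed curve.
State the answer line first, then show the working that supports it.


Answer: V^u = 0.1795, V^v = -2.1355

gamma'(tau) = ((1/2)*tau, 2*tau); f(tau, V)^k = -Gamma^k_ij(gamma(tau)) gamma'^i(tau) V^j; h = 1/4; intermediate values shown to 6 dp
curve data and Christoffel symbols at the stage parameters:
  tau = 0.000000: gamma = (0.500000, -0.500000), gamma' = (0.000000, 0.000000); Gamma_uuu = 0.264151, Gamma_uuv = 0.000000, Gamma_uvv = 0.415094, Gamma_vuu = 0.000000, Gamma_vuv = -0.181818, Gamma_vvv = 0.000000
  tau = 0.125000: gamma = (0.503906, -0.484375), gamma' = (0.062500, 0.250000); Gamma_uuu = 0.263901, Gamma_uuv = 0.000000, Gamma_uvv = 0.413945, Gamma_vuu = 0.000000, Gamma_vuv = -0.181947, Gamma_vvv = 0.000000
  tau = 0.250000: gamma = (0.515625, -0.437500), gamma' = (0.125000, 0.500000); Gamma_uuu = 0.263153, Gamma_uuv = 0.000000, Gamma_uvv = 0.410519, Gamma_vuu = 0.000000, Gamma_vuv = -0.182336, Gamma_vvv = 0.000000
  tau = 0.375000: gamma = (0.535156, -0.359375), gamma' = (0.187500, 0.750000); Gamma_uuu = 0.261915, Gamma_uuv = 0.000000, Gamma_uvv = 0.404883, Gamma_vuu = 0.000000, Gamma_vuv = -0.182988, Gamma_vvv = 0.000000
  tau = 0.500000: gamma = (0.562500, -0.250000), gamma' = (0.250000, 1.000000); Gamma_uuu = 0.260200, Gamma_uuv = 0.000000, Gamma_uvv = 0.397147, Gamma_vuu = 0.000000, Gamma_vuv = -0.183908, Gamma_vvv = 0.000000
  tau = 0.625000: gamma = (0.597656, -0.109375), gamma' = (0.312500, 1.250000); Gamma_uuu = 0.258024, Gamma_uuv = 0.000000, Gamma_uvv = 0.387456, Gamma_vuu = 0.000000, Gamma_vuv = -0.185105, Gamma_vvv = 0.000000
  tau = 0.750000: gamma = (0.640625, 0.062500), gamma' = (0.375000, 1.500000); Gamma_uuu = 0.255408, Gamma_uuv = 0.000000, Gamma_uvv = 0.375987, Gamma_vuu = 0.000000, Gamma_vuv = -0.186589, Gamma_vvv = 0.000000
  tau = 0.875000: gamma = (0.691406, 0.265625), gamma' = (0.437500, 1.750000); Gamma_uuu = 0.252378, Gamma_uuv = 0.000000, Gamma_uvv = 0.362944, Gamma_vuu = 0.000000, Gamma_vuv = -0.188374, Gamma_vvv = 0.000000
  tau = 1.000000: gamma = (0.750000, 0.500000), gamma' = (0.500000, 2.000000); Gamma_uuu = 0.248963, Gamma_uuv = 0.000000, Gamma_uvv = 0.348548, Gamma_vuu = 0.000000, Gamma_vuv = -0.190476, Gamma_vvv = 0.000000
step 0: V^u = -0.6250, V^v = -2.0000
step 1: k1 = (0.000000, 0.000000), k2 = (0.217281, -0.051173), k3 = (0.217495, -0.050010), k4 = (0.431855, -0.097892); V <- V + (h/6)(k1 + 2k2 + 2k3 + k4): V^u = -0.5708, V^v = -2.0125
step 2: k1 = (0.431862, -0.097906), k2 = (0.640220, -0.140395), k3 = (0.640553, -0.137002), k4 = (0.839577, -0.169623); V <- V + (h/6)(k1 + 2k2 + 2k3 + k4): V^u = -0.4111, V^v = -2.0468
step 3: k1 = (0.839610, -0.169703), k2 = (1.026249, -0.190453), k3 = (1.025624, -0.185205), k4 = (1.195267, -0.189741); V <- V + (h/6)(k1 + 2k2 + 2k3 + k4): V^u = -0.1553, V^v = -2.0931
step 4: k1 = (1.195316, -0.189916), k2 = (1.345136, -0.176390), k3 = (1.341994, -0.170077), k4 = (1.466267, -0.134738); V <- V + (h/6)(k1 + 2k2 + 2k3 + k4): V^u = 0.1795, V^v = -2.1355


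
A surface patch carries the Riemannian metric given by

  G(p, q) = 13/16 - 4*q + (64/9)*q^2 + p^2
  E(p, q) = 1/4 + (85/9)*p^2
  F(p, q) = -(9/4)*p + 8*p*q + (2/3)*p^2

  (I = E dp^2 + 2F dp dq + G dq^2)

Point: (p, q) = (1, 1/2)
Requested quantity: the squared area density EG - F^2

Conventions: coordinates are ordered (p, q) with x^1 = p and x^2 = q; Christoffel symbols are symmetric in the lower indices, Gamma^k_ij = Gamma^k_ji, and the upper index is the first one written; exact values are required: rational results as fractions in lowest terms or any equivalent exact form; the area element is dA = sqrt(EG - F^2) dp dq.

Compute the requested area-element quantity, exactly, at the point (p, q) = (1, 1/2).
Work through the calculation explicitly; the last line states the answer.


E = 349/36, F = 29/12, G = 229/144; EG - F^2 = 49645/5184

Answer: EG - F^2 = 49645/5184


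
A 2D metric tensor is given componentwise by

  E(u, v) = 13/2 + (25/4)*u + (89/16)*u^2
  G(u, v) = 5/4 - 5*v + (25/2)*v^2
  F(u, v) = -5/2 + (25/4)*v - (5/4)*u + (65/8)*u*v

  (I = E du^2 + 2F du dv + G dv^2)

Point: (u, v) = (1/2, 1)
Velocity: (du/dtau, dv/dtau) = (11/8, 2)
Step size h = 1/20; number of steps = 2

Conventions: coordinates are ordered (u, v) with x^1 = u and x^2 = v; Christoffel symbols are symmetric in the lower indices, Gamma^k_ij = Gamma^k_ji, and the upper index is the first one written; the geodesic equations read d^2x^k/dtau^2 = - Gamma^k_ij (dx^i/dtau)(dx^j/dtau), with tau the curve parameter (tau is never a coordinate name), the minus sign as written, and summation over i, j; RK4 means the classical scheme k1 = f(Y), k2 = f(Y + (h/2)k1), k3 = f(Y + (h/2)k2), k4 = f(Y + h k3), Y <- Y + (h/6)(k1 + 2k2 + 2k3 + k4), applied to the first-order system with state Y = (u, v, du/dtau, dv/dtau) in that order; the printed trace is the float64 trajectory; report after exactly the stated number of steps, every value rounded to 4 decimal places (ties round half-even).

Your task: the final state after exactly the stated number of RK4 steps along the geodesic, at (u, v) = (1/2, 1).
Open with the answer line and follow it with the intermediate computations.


Answer: u = 0.6304, v = 1.1805, du/dtau = 1.2456, dv/dtau = 1.6397

f(Y) = (du/dtau, dv/dtau, -Gamma^u_ij Y'^i Y'^j, -Gamma^v_ij Y'^i Y'^j) with the Gammas evaluated at the stage position; h = 0.050000; intermediate values shown to 6 dp
step 0: u = 0.5000, v = 1.0000, du/dtau = 1.3750, dv/dtau = 2.0000
step 1:
  k1: at (u, v) = (0.500000, 1.000000), (du/dtau, dv/dtau) = (1.375000, 2.000000); Gamma_uuu = 0.050655, Gamma_uuv = 0.000000, Gamma_uvv = 0.410480, Gamma_vuu = 0.744105, Gamma_vuv = 0.000000, Gamma_vvv = 0.805677; k1 = (1.375000, 2.000000, -1.737691, -4.629531)
  k2: at (u, v) = (0.534375, 1.050000), (du/dtau, dv/dtau) = (1.331558, 1.884262); Gamma_uuu = 0.035650, Gamma_uuv = 0.000000, Gamma_uvv = 0.393522, Gamma_vuu = 0.715421, Gamma_vuv = 0.000000, Gamma_vvv = 0.766278; k2 = (1.331558, 1.884262, -1.460387, -3.989099)
  k3: at (u, v) = (0.533289, 1.047107), (du/dtau, dv/dtau) = (1.338490, 1.900273); Gamma_uuu = 0.036508, Gamma_uuv = 0.000000, Gamma_uvv = 0.394471, Gamma_vuu = 0.716963, Gamma_vuv = 0.000000, Gamma_vvv = 0.768183; k3 = (1.338490, 1.900273, -1.489853, -4.058417)
  k4: at (u, v) = (0.566925, 1.095014), (du/dtau, dv/dtau) = (1.300507, 1.797079); Gamma_uuu = 0.023215, Gamma_uuv = 0.000000, Gamma_uvv = 0.379683, Gamma_vuu = 0.691761, Gamma_vuv = 0.000000, Gamma_vvv = 0.733278; k4 = (1.300507, 1.797079, -1.265449, -3.538105)
  Y <- Y + (h/6)(k1 + 2k2 + 2k3 + k4): u = 0.5668, v = 1.0947, du/dtau = 1.3008, dv/dtau = 1.7978
step 2:
  k1: at (u, v) = (0.566797, 1.094718), (du/dtau, dv/dtau) = (1.300803, 1.797811); Gamma_uuu = 0.023296, Gamma_uuv = 0.000000, Gamma_uvv = 0.379772, Gamma_vuu = 0.691906, Gamma_vuv = 0.000000, Gamma_vvv = 0.733462; k1 = (1.300803, 1.797811, -1.266890, -3.541408)
  k2: at (u, v) = (0.599317, 1.139663), (du/dtau, dv/dtau) = (1.269131, 1.709276); Gamma_uuu = 0.011726, Gamma_uuv = 0.000000, Gamma_uvv = 0.367118, Gamma_vuu = 0.670163, Gamma_vuv = 0.000000, Gamma_vvv = 0.703001; k2 = (1.269131, 1.709276, -1.091468, -3.133332)
  k3: at (u, v) = (0.598525, 1.137450), (du/dtau, dv/dtau) = (1.273516, 1.719478); Gamma_uuu = 0.012298, Gamma_uuv = 0.000000, Gamma_uvv = 0.367734, Gamma_vuu = 0.671170, Gamma_vuv = 0.000000, Gamma_vvv = 0.704230; k3 = (1.273516, 1.719478, -1.107187, -3.170661)
  k4: at (u, v) = (0.630473, 1.180692), (du/dtau, dv/dtau) = (1.245444, 1.639278); Gamma_uuu = 0.001857, Gamma_uuv = 0.000000, Gamma_uvv = 0.356511, Gamma_vuu = 0.651763, Gamma_vuv = 0.000000, Gamma_vvv = 0.676782; k4 = (1.245444, 1.639278, -0.960907, -2.829641)
  Y <- Y + (h/6)(k1 + 2k2 + 2k3 + k4): u = 0.6304, v = 1.1805, du/dtau = 1.2456, dv/dtau = 1.6397


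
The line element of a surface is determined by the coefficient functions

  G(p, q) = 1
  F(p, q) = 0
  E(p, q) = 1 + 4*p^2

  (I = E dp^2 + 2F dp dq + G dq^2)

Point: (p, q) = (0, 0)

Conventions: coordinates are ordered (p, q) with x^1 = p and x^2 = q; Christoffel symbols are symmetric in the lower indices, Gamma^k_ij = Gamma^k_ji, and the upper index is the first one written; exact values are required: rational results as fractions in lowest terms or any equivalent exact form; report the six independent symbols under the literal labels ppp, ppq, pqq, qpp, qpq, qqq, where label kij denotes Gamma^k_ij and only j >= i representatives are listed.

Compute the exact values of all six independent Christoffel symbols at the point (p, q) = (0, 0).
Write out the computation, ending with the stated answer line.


E = 1, F = 0, G = 1 at the point
E_p = 0, E_q = 0, F_p = 0, F_q = 0, G_p = 0, G_q = 0
EG - F^2 = 1;  g^inv = (1) * [[1, 0], [0, 1]]
first-kind symbols [ij,l] = (1/2)(d_i g_jl + d_j g_il - d_l g_ij): [pp,p] = E_p/2 = 0, [pp,q] = F_p - E_q/2 = 0, [pq,p] = E_q/2 = 0, [pq,q] = G_p/2 = 0, [qq,p] = F_q - G_p/2 = 0, [qq,q] = G_q/2 = 0
Gamma^p_ij = (G*[ij,p] - F*[ij,q])/(EG - F^2), Gamma^q_ij = (E*[ij,q] - F*[ij,p])/(EG - F^2)

Answer: Gamma_ppp = 0, Gamma_ppq = 0, Gamma_pqq = 0, Gamma_qpp = 0, Gamma_qpq = 0, Gamma_qqq = 0


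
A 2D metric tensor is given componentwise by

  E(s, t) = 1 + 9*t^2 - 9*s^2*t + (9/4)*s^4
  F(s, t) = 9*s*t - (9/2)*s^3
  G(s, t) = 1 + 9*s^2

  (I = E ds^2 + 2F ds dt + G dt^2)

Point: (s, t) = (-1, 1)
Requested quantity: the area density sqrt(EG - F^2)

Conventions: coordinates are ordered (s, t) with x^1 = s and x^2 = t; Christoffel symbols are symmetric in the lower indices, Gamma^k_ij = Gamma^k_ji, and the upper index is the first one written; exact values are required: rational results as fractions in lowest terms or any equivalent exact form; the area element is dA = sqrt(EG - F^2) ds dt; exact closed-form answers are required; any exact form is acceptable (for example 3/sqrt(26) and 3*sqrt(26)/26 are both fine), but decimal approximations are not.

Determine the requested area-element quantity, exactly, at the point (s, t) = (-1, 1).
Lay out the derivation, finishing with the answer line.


E = 13/4, F = -9/2, G = 10; EG - F^2 = 49/4

Answer: sqrt(EG - F^2) = 7/2


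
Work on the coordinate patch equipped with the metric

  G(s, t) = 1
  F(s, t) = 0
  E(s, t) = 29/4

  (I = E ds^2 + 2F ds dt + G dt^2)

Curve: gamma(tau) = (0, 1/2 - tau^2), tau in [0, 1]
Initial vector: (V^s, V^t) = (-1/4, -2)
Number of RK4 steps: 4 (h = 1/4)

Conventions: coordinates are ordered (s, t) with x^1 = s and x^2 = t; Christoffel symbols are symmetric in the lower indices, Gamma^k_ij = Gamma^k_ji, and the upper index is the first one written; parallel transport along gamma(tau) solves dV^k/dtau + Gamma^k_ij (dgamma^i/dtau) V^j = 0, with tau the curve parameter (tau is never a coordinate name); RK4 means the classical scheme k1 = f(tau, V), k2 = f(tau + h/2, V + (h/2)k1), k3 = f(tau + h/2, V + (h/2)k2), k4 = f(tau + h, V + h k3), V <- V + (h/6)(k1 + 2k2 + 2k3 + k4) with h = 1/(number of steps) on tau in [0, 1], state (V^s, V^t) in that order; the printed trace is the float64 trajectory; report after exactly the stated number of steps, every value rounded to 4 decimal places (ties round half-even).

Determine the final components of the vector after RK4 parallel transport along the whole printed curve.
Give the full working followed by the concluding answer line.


gamma'(tau) = (0, -2*tau); f(tau, V)^k = -Gamma^k_ij(gamma(tau)) gamma'^i(tau) V^j; h = 1/4; intermediate values shown to 6 dp
curve data and Christoffel symbols at the stage parameters:
  tau = 0.000000: gamma = (0.000000, 0.500000), gamma' = (0.000000, 0.000000); Gamma_sss = 0.000000, Gamma_sst = 0.000000, Gamma_stt = 0.000000, Gamma_tss = 0.000000, Gamma_tst = 0.000000, Gamma_ttt = 0.000000
  tau = 0.125000: gamma = (0.000000, 0.484375), gamma' = (0.000000, -0.250000); Gamma_sss = 0.000000, Gamma_sst = 0.000000, Gamma_stt = 0.000000, Gamma_tss = 0.000000, Gamma_tst = 0.000000, Gamma_ttt = 0.000000
  tau = 0.250000: gamma = (0.000000, 0.437500), gamma' = (0.000000, -0.500000); Gamma_sss = 0.000000, Gamma_sst = 0.000000, Gamma_stt = 0.000000, Gamma_tss = 0.000000, Gamma_tst = 0.000000, Gamma_ttt = 0.000000
  tau = 0.375000: gamma = (0.000000, 0.359375), gamma' = (0.000000, -0.750000); Gamma_sss = 0.000000, Gamma_sst = 0.000000, Gamma_stt = 0.000000, Gamma_tss = 0.000000, Gamma_tst = 0.000000, Gamma_ttt = 0.000000
  tau = 0.500000: gamma = (0.000000, 0.250000), gamma' = (0.000000, -1.000000); Gamma_sss = 0.000000, Gamma_sst = 0.000000, Gamma_stt = 0.000000, Gamma_tss = 0.000000, Gamma_tst = 0.000000, Gamma_ttt = 0.000000
  tau = 0.625000: gamma = (0.000000, 0.109375), gamma' = (0.000000, -1.250000); Gamma_sss = 0.000000, Gamma_sst = 0.000000, Gamma_stt = 0.000000, Gamma_tss = 0.000000, Gamma_tst = 0.000000, Gamma_ttt = 0.000000
  tau = 0.750000: gamma = (0.000000, -0.062500), gamma' = (0.000000, -1.500000); Gamma_sss = 0.000000, Gamma_sst = 0.000000, Gamma_stt = 0.000000, Gamma_tss = 0.000000, Gamma_tst = 0.000000, Gamma_ttt = 0.000000
  tau = 0.875000: gamma = (0.000000, -0.265625), gamma' = (0.000000, -1.750000); Gamma_sss = 0.000000, Gamma_sst = 0.000000, Gamma_stt = 0.000000, Gamma_tss = 0.000000, Gamma_tst = 0.000000, Gamma_ttt = 0.000000
  tau = 1.000000: gamma = (0.000000, -0.500000), gamma' = (0.000000, -2.000000); Gamma_sss = 0.000000, Gamma_sst = 0.000000, Gamma_stt = 0.000000, Gamma_tss = 0.000000, Gamma_tst = 0.000000, Gamma_ttt = 0.000000
step 0: V^s = -0.2500, V^t = -2.0000
step 1: k1 = (0.000000, 0.000000), k2 = (0.000000, 0.000000), k3 = (0.000000, 0.000000), k4 = (0.000000, 0.000000); V <- V + (h/6)(k1 + 2k2 + 2k3 + k4): V^s = -0.2500, V^t = -2.0000
step 2: k1 = (0.000000, 0.000000), k2 = (0.000000, 0.000000), k3 = (0.000000, 0.000000), k4 = (0.000000, 0.000000); V <- V + (h/6)(k1 + 2k2 + 2k3 + k4): V^s = -0.2500, V^t = -2.0000
step 3: k1 = (0.000000, 0.000000), k2 = (0.000000, 0.000000), k3 = (0.000000, 0.000000), k4 = (0.000000, 0.000000); V <- V + (h/6)(k1 + 2k2 + 2k3 + k4): V^s = -0.2500, V^t = -2.0000
step 4: k1 = (0.000000, 0.000000), k2 = (0.000000, 0.000000), k3 = (0.000000, 0.000000), k4 = (0.000000, 0.000000); V <- V + (h/6)(k1 + 2k2 + 2k3 + k4): V^s = -0.2500, V^t = -2.0000

Answer: V^s = -0.2500, V^t = -2.0000
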